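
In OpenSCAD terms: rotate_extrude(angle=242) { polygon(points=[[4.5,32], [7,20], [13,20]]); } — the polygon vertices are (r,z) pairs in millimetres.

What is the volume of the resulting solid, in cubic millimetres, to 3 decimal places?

Profile (r,z), 3 vertices: (4.5,32) (7,20) (13,20)
edge 0: (4.5,32)→(7,20)  cross = 4.5·20 − 7·32 = -134.0000; (r_i+r_j)·cross = 11.5·-134.0000 = -1541.0000
edge 1: (7,20)→(13,20)  cross = 7·20 − 13·20 = -120.0000; (r_i+r_j)·cross = 20·-120.0000 = -2400.0000
edge 2: (13,20)→(4.5,32)  cross = 13·32 − 4.5·20 = 326.0000; (r_i+r_j)·cross = 17.5·326.0000 = 5705.0000
Σcross = 72.0000 → A = |Σcross|/2 = 36.0000 mm²
Σ(r_i+r_j)·cross = 1764.0000 → first moment M = |Σ|/6 = 294.0000
R_c = M/A = 294.0000/36.0000 = 8.1667 mm
θ = 242° = 4.223697 rad
V = θ·R_c·A = 4.223697·8.1667·36.0000 = 1241.767 mm³

Volume = 1241.767 mm³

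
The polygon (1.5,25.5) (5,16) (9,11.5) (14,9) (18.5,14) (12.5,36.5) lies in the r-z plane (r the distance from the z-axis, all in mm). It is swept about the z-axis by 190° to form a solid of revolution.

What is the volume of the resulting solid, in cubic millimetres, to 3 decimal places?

Volume = 9085.493 mm³

Profile (r,z), 6 vertices: (1.5,25.5) (5,16) (9,11.5) (14,9) (18.5,14) (12.5,36.5)
edge 0: (1.5,25.5)→(5,16)  cross = 1.5·16 − 5·25.5 = -103.5000; (r_i+r_j)·cross = 6.5·-103.5000 = -672.7500
edge 1: (5,16)→(9,11.5)  cross = 5·11.5 − 9·16 = -86.5000; (r_i+r_j)·cross = 14·-86.5000 = -1211.0000
edge 2: (9,11.5)→(14,9)  cross = 9·9 − 14·11.5 = -80.0000; (r_i+r_j)·cross = 23·-80.0000 = -1840.0000
edge 3: (14,9)→(18.5,14)  cross = 14·14 − 18.5·9 = 29.5000; (r_i+r_j)·cross = 32.5·29.5000 = 958.7500
edge 4: (18.5,14)→(12.5,36.5)  cross = 18.5·36.5 − 12.5·14 = 500.2500; (r_i+r_j)·cross = 31·500.2500 = 15507.7500
edge 5: (12.5,36.5)→(1.5,25.5)  cross = 12.5·25.5 − 1.5·36.5 = 264.0000; (r_i+r_j)·cross = 14·264.0000 = 3696.0000
Σcross = 523.7500 → A = |Σcross|/2 = 261.8750 mm²
Σ(r_i+r_j)·cross = 16438.7500 → first moment M = |Σ|/6 = 2739.7917
R_c = M/A = 2739.7917/261.8750 = 10.4622 mm
θ = 190° = 3.316126 rad
V = θ·R_c·A = 3.316126·10.4622·261.8750 = 9085.493 mm³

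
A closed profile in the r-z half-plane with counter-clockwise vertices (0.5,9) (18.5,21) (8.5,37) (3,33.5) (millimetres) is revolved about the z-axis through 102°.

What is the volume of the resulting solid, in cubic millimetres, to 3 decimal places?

Profile (r,z), 4 vertices: (0.5,9) (18.5,21) (8.5,37) (3,33.5)
edge 0: (0.5,9)→(18.5,21)  cross = 0.5·21 − 18.5·9 = -156.0000; (r_i+r_j)·cross = 19·-156.0000 = -2964.0000
edge 1: (18.5,21)→(8.5,37)  cross = 18.5·37 − 8.5·21 = 506.0000; (r_i+r_j)·cross = 27·506.0000 = 13662.0000
edge 2: (8.5,37)→(3,33.5)  cross = 8.5·33.5 − 3·37 = 173.7500; (r_i+r_j)·cross = 11.5·173.7500 = 1998.1250
edge 3: (3,33.5)→(0.5,9)  cross = 3·9 − 0.5·33.5 = 10.2500; (r_i+r_j)·cross = 3.5·10.2500 = 35.8750
Σcross = 534.0000 → A = |Σcross|/2 = 267.0000 mm²
Σ(r_i+r_j)·cross = 12732.0000 → first moment M = |Σ|/6 = 2122.0000
R_c = M/A = 2122.0000/267.0000 = 7.9476 mm
θ = 102° = 1.780236 rad
V = θ·R_c·A = 1.780236·7.9476·267.0000 = 3777.660 mm³

Volume = 3777.660 mm³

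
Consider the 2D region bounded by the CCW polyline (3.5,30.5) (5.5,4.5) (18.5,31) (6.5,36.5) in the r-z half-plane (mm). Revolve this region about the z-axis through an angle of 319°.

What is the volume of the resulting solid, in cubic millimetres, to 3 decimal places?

Volume = 12318.084 mm³

Profile (r,z), 4 vertices: (3.5,30.5) (5.5,4.5) (18.5,31) (6.5,36.5)
edge 0: (3.5,30.5)→(5.5,4.5)  cross = 3.5·4.5 − 5.5·30.5 = -152.0000; (r_i+r_j)·cross = 9·-152.0000 = -1368.0000
edge 1: (5.5,4.5)→(18.5,31)  cross = 5.5·31 − 18.5·4.5 = 87.2500; (r_i+r_j)·cross = 24·87.2500 = 2094.0000
edge 2: (18.5,31)→(6.5,36.5)  cross = 18.5·36.5 − 6.5·31 = 473.7500; (r_i+r_j)·cross = 25·473.7500 = 11843.7500
edge 3: (6.5,36.5)→(3.5,30.5)  cross = 6.5·30.5 − 3.5·36.5 = 70.5000; (r_i+r_j)·cross = 10·70.5000 = 705.0000
Σcross = 479.5000 → A = |Σcross|/2 = 239.7500 mm²
Σ(r_i+r_j)·cross = 13274.7500 → first moment M = |Σ|/6 = 2212.4583
R_c = M/A = 2212.4583/239.7500 = 9.2282 mm
θ = 319° = 5.567600 rad
V = θ·R_c·A = 5.567600·9.2282·239.7500 = 12318.084 mm³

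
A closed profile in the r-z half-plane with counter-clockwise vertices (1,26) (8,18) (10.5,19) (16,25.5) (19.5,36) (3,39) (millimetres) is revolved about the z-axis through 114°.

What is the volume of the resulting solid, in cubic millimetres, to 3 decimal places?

Profile (r,z), 6 vertices: (1,26) (8,18) (10.5,19) (16,25.5) (19.5,36) (3,39)
edge 0: (1,26)→(8,18)  cross = 1·18 − 8·26 = -190.0000; (r_i+r_j)·cross = 9·-190.0000 = -1710.0000
edge 1: (8,18)→(10.5,19)  cross = 8·19 − 10.5·18 = -37.0000; (r_i+r_j)·cross = 18.5·-37.0000 = -684.5000
edge 2: (10.5,19)→(16,25.5)  cross = 10.5·25.5 − 16·19 = -36.2500; (r_i+r_j)·cross = 26.5·-36.2500 = -960.6250
edge 3: (16,25.5)→(19.5,36)  cross = 16·36 − 19.5·25.5 = 78.7500; (r_i+r_j)·cross = 35.5·78.7500 = 2795.6250
edge 4: (19.5,36)→(3,39)  cross = 19.5·39 − 3·36 = 652.5000; (r_i+r_j)·cross = 22.5·652.5000 = 14681.2500
edge 5: (3,39)→(1,26)  cross = 3·26 − 1·39 = 39.0000; (r_i+r_j)·cross = 4·39.0000 = 156.0000
Σcross = 507.0000 → A = |Σcross|/2 = 253.5000 mm²
Σ(r_i+r_j)·cross = 14277.7500 → first moment M = |Σ|/6 = 2379.6250
R_c = M/A = 2379.6250/253.5000 = 9.3871 mm
θ = 114° = 1.989675 rad
V = θ·R_c·A = 1.989675·9.3871·253.5000 = 4734.681 mm³

Volume = 4734.681 mm³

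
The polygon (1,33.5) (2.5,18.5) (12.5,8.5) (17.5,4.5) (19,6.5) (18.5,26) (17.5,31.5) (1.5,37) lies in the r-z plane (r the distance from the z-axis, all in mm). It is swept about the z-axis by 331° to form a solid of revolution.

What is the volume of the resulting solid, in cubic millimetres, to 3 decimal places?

Volume = 24003.841 mm³

Profile (r,z), 8 vertices: (1,33.5) (2.5,18.5) (12.5,8.5) (17.5,4.5) (19,6.5) (18.5,26) (17.5,31.5) (1.5,37)
edge 0: (1,33.5)→(2.5,18.5)  cross = 1·18.5 − 2.5·33.5 = -65.2500; (r_i+r_j)·cross = 3.5·-65.2500 = -228.3750
edge 1: (2.5,18.5)→(12.5,8.5)  cross = 2.5·8.5 − 12.5·18.5 = -210.0000; (r_i+r_j)·cross = 15·-210.0000 = -3150.0000
edge 2: (12.5,8.5)→(17.5,4.5)  cross = 12.5·4.5 − 17.5·8.5 = -92.5000; (r_i+r_j)·cross = 30·-92.5000 = -2775.0000
edge 3: (17.5,4.5)→(19,6.5)  cross = 17.5·6.5 − 19·4.5 = 28.2500; (r_i+r_j)·cross = 36.5·28.2500 = 1031.1250
edge 4: (19,6.5)→(18.5,26)  cross = 19·26 − 18.5·6.5 = 373.7500; (r_i+r_j)·cross = 37.5·373.7500 = 14015.6250
edge 5: (18.5,26)→(17.5,31.5)  cross = 18.5·31.5 − 17.5·26 = 127.7500; (r_i+r_j)·cross = 36·127.7500 = 4599.0000
edge 6: (17.5,31.5)→(1.5,37)  cross = 17.5·37 − 1.5·31.5 = 600.2500; (r_i+r_j)·cross = 19·600.2500 = 11404.7500
edge 7: (1.5,37)→(1,33.5)  cross = 1.5·33.5 − 1·37 = 13.2500; (r_i+r_j)·cross = 2.5·13.2500 = 33.1250
Σcross = 775.5000 → A = |Σcross|/2 = 387.7500 mm²
Σ(r_i+r_j)·cross = 24930.2500 → first moment M = |Σ|/6 = 4155.0417
R_c = M/A = 4155.0417/387.7500 = 10.7158 mm
θ = 331° = 5.777040 rad
V = θ·R_c·A = 5.777040·10.7158·387.7500 = 24003.841 mm³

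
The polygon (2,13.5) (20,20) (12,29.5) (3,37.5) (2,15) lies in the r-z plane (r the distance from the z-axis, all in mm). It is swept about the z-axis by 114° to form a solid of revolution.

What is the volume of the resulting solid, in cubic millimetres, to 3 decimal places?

Profile (r,z), 5 vertices: (2,13.5) (20,20) (12,29.5) (3,37.5) (2,15)
edge 0: (2,13.5)→(20,20)  cross = 2·20 − 20·13.5 = -230.0000; (r_i+r_j)·cross = 22·-230.0000 = -5060.0000
edge 1: (20,20)→(12,29.5)  cross = 20·29.5 − 12·20 = 350.0000; (r_i+r_j)·cross = 32·350.0000 = 11200.0000
edge 2: (12,29.5)→(3,37.5)  cross = 12·37.5 − 3·29.5 = 361.5000; (r_i+r_j)·cross = 15·361.5000 = 5422.5000
edge 3: (3,37.5)→(2,15)  cross = 3·15 − 2·37.5 = -30.0000; (r_i+r_j)·cross = 5·-30.0000 = -150.0000
edge 4: (2,15)→(2,13.5)  cross = 2·13.5 − 2·15 = -3.0000; (r_i+r_j)·cross = 4·-3.0000 = -12.0000
Σcross = 448.5000 → A = |Σcross|/2 = 224.2500 mm²
Σ(r_i+r_j)·cross = 11400.5000 → first moment M = |Σ|/6 = 1900.0833
R_c = M/A = 1900.0833/224.2500 = 8.4731 mm
θ = 114° = 1.989675 rad
V = θ·R_c·A = 1.989675·8.4731·224.2500 = 3780.549 mm³

Volume = 3780.549 mm³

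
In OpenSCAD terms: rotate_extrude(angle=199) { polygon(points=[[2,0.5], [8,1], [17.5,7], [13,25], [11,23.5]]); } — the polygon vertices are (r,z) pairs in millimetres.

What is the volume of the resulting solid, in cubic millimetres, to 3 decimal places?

Profile (r,z), 5 vertices: (2,0.5) (8,1) (17.5,7) (13,25) (11,23.5)
edge 0: (2,0.5)→(8,1)  cross = 2·1 − 8·0.5 = -2.0000; (r_i+r_j)·cross = 10·-2.0000 = -20.0000
edge 1: (8,1)→(17.5,7)  cross = 8·7 − 17.5·1 = 38.5000; (r_i+r_j)·cross = 25.5·38.5000 = 981.7500
edge 2: (17.5,7)→(13,25)  cross = 17.5·25 − 13·7 = 346.5000; (r_i+r_j)·cross = 30.5·346.5000 = 10568.2500
edge 3: (13,25)→(11,23.5)  cross = 13·23.5 − 11·25 = 30.5000; (r_i+r_j)·cross = 24·30.5000 = 732.0000
edge 4: (11,23.5)→(2,0.5)  cross = 11·0.5 − 2·23.5 = -41.5000; (r_i+r_j)·cross = 13·-41.5000 = -539.5000
Σcross = 372.0000 → A = |Σcross|/2 = 186.0000 mm²
Σ(r_i+r_j)·cross = 11722.5000 → first moment M = |Σ|/6 = 1953.7500
R_c = M/A = 1953.7500/186.0000 = 10.5040 mm
θ = 199° = 3.473205 rad
V = θ·R_c·A = 3.473205·10.5040·186.0000 = 6785.775 mm³

Volume = 6785.775 mm³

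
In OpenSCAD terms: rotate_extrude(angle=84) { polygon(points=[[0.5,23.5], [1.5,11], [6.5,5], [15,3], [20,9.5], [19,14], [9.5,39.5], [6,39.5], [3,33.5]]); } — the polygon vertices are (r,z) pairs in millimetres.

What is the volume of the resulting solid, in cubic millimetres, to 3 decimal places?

Volume = 6273.708 mm³

Profile (r,z), 9 vertices: (0.5,23.5) (1.5,11) (6.5,5) (15,3) (20,9.5) (19,14) (9.5,39.5) (6,39.5) (3,33.5)
edge 0: (0.5,23.5)→(1.5,11)  cross = 0.5·11 − 1.5·23.5 = -29.7500; (r_i+r_j)·cross = 2·-29.7500 = -59.5000
edge 1: (1.5,11)→(6.5,5)  cross = 1.5·5 − 6.5·11 = -64.0000; (r_i+r_j)·cross = 8·-64.0000 = -512.0000
edge 2: (6.5,5)→(15,3)  cross = 6.5·3 − 15·5 = -55.5000; (r_i+r_j)·cross = 21.5·-55.5000 = -1193.2500
edge 3: (15,3)→(20,9.5)  cross = 15·9.5 − 20·3 = 82.5000; (r_i+r_j)·cross = 35·82.5000 = 2887.5000
edge 4: (20,9.5)→(19,14)  cross = 20·14 − 19·9.5 = 99.5000; (r_i+r_j)·cross = 39·99.5000 = 3880.5000
edge 5: (19,14)→(9.5,39.5)  cross = 19·39.5 − 9.5·14 = 617.5000; (r_i+r_j)·cross = 28.5·617.5000 = 17598.7500
edge 6: (9.5,39.5)→(6,39.5)  cross = 9.5·39.5 − 6·39.5 = 138.2500; (r_i+r_j)·cross = 15.5·138.2500 = 2142.8750
edge 7: (6,39.5)→(3,33.5)  cross = 6·33.5 − 3·39.5 = 82.5000; (r_i+r_j)·cross = 9·82.5000 = 742.5000
edge 8: (3,33.5)→(0.5,23.5)  cross = 3·23.5 − 0.5·33.5 = 53.7500; (r_i+r_j)·cross = 3.5·53.7500 = 188.1250
Σcross = 924.7500 → A = |Σcross|/2 = 462.3750 mm²
Σ(r_i+r_j)·cross = 25675.5000 → first moment M = |Σ|/6 = 4279.2500
R_c = M/A = 4279.2500/462.3750 = 9.2549 mm
θ = 84° = 1.466077 rad
V = θ·R_c·A = 1.466077·9.2549·462.3750 = 6273.708 mm³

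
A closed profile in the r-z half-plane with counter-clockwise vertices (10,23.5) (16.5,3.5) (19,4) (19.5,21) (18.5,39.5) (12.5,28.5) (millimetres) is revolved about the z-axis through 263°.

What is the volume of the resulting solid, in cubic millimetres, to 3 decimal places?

Profile (r,z), 6 vertices: (10,23.5) (16.5,3.5) (19,4) (19.5,21) (18.5,39.5) (12.5,28.5)
edge 0: (10,23.5)→(16.5,3.5)  cross = 10·3.5 − 16.5·23.5 = -352.7500; (r_i+r_j)·cross = 26.5·-352.7500 = -9347.8750
edge 1: (16.5,3.5)→(19,4)  cross = 16.5·4 − 19·3.5 = -0.5000; (r_i+r_j)·cross = 35.5·-0.5000 = -17.7500
edge 2: (19,4)→(19.5,21)  cross = 19·21 − 19.5·4 = 321.0000; (r_i+r_j)·cross = 38.5·321.0000 = 12358.5000
edge 3: (19.5,21)→(18.5,39.5)  cross = 19.5·39.5 − 18.5·21 = 381.7500; (r_i+r_j)·cross = 38·381.7500 = 14506.5000
edge 4: (18.5,39.5)→(12.5,28.5)  cross = 18.5·28.5 − 12.5·39.5 = 33.5000; (r_i+r_j)·cross = 31·33.5000 = 1038.5000
edge 5: (12.5,28.5)→(10,23.5)  cross = 12.5·23.5 − 10·28.5 = 8.7500; (r_i+r_j)·cross = 22.5·8.7500 = 196.8750
Σcross = 391.7500 → A = |Σcross|/2 = 195.8750 mm²
Σ(r_i+r_j)·cross = 18734.7500 → first moment M = |Σ|/6 = 3122.4583
R_c = M/A = 3122.4583/195.8750 = 15.9411 mm
θ = 263° = 4.590216 rad
V = θ·R_c·A = 4.590216·15.9411·195.8750 = 14332.758 mm³

Volume = 14332.758 mm³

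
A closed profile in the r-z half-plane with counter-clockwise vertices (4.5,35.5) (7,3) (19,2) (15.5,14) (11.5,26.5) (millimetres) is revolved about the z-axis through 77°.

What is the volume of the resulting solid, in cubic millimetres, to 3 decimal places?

Profile (r,z), 5 vertices: (4.5,35.5) (7,3) (19,2) (15.5,14) (11.5,26.5)
edge 0: (4.5,35.5)→(7,3)  cross = 4.5·3 − 7·35.5 = -235.0000; (r_i+r_j)·cross = 11.5·-235.0000 = -2702.5000
edge 1: (7,3)→(19,2)  cross = 7·2 − 19·3 = -43.0000; (r_i+r_j)·cross = 26·-43.0000 = -1118.0000
edge 2: (19,2)→(15.5,14)  cross = 19·14 − 15.5·2 = 235.0000; (r_i+r_j)·cross = 34.5·235.0000 = 8107.5000
edge 3: (15.5,14)→(11.5,26.5)  cross = 15.5·26.5 − 11.5·14 = 249.7500; (r_i+r_j)·cross = 27·249.7500 = 6743.2500
edge 4: (11.5,26.5)→(4.5,35.5)  cross = 11.5·35.5 − 4.5·26.5 = 289.0000; (r_i+r_j)·cross = 16·289.0000 = 4624.0000
Σcross = 495.7500 → A = |Σcross|/2 = 247.8750 mm²
Σ(r_i+r_j)·cross = 15654.2500 → first moment M = |Σ|/6 = 2609.0417
R_c = M/A = 2609.0417/247.8750 = 10.5256 mm
θ = 77° = 1.343904 rad
V = θ·R_c·A = 1.343904·10.5256·247.8750 = 3506.300 mm³

Volume = 3506.300 mm³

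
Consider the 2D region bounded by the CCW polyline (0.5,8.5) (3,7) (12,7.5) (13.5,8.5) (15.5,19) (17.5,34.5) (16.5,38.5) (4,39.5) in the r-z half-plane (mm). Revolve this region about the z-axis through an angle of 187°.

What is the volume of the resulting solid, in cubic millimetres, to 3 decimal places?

Volume = 12583.245 mm³

Profile (r,z), 8 vertices: (0.5,8.5) (3,7) (12,7.5) (13.5,8.5) (15.5,19) (17.5,34.5) (16.5,38.5) (4,39.5)
edge 0: (0.5,8.5)→(3,7)  cross = 0.5·7 − 3·8.5 = -22.0000; (r_i+r_j)·cross = 3.5·-22.0000 = -77.0000
edge 1: (3,7)→(12,7.5)  cross = 3·7.5 − 12·7 = -61.5000; (r_i+r_j)·cross = 15·-61.5000 = -922.5000
edge 2: (12,7.5)→(13.5,8.5)  cross = 12·8.5 − 13.5·7.5 = 0.7500; (r_i+r_j)·cross = 25.5·0.7500 = 19.1250
edge 3: (13.5,8.5)→(15.5,19)  cross = 13.5·19 − 15.5·8.5 = 124.7500; (r_i+r_j)·cross = 29·124.7500 = 3617.7500
edge 4: (15.5,19)→(17.5,34.5)  cross = 15.5·34.5 − 17.5·19 = 202.2500; (r_i+r_j)·cross = 33·202.2500 = 6674.2500
edge 5: (17.5,34.5)→(16.5,38.5)  cross = 17.5·38.5 − 16.5·34.5 = 104.5000; (r_i+r_j)·cross = 34·104.5000 = 3553.0000
edge 6: (16.5,38.5)→(4,39.5)  cross = 16.5·39.5 − 4·38.5 = 497.7500; (r_i+r_j)·cross = 20.5·497.7500 = 10203.8750
edge 7: (4,39.5)→(0.5,8.5)  cross = 4·8.5 − 0.5·39.5 = 14.2500; (r_i+r_j)·cross = 4.5·14.2500 = 64.1250
Σcross = 860.7500 → A = |Σcross|/2 = 430.3750 mm²
Σ(r_i+r_j)·cross = 23132.6250 → first moment M = |Σ|/6 = 3855.4375
R_c = M/A = 3855.4375/430.3750 = 8.9583 mm
θ = 187° = 3.263766 rad
V = θ·R_c·A = 3.263766·8.9583·430.3750 = 12583.245 mm³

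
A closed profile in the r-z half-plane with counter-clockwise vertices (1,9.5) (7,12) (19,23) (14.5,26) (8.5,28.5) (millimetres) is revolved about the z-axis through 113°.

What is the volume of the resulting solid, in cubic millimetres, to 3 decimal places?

Volume = 2668.047 mm³

Profile (r,z), 5 vertices: (1,9.5) (7,12) (19,23) (14.5,26) (8.5,28.5)
edge 0: (1,9.5)→(7,12)  cross = 1·12 − 7·9.5 = -54.5000; (r_i+r_j)·cross = 8·-54.5000 = -436.0000
edge 1: (7,12)→(19,23)  cross = 7·23 − 19·12 = -67.0000; (r_i+r_j)·cross = 26·-67.0000 = -1742.0000
edge 2: (19,23)→(14.5,26)  cross = 19·26 − 14.5·23 = 160.5000; (r_i+r_j)·cross = 33.5·160.5000 = 5376.7500
edge 3: (14.5,26)→(8.5,28.5)  cross = 14.5·28.5 − 8.5·26 = 192.2500; (r_i+r_j)·cross = 23·192.2500 = 4421.7500
edge 4: (8.5,28.5)→(1,9.5)  cross = 8.5·9.5 − 1·28.5 = 52.2500; (r_i+r_j)·cross = 9.5·52.2500 = 496.3750
Σcross = 283.5000 → A = |Σcross|/2 = 141.7500 mm²
Σ(r_i+r_j)·cross = 8116.8750 → first moment M = |Σ|/6 = 1352.8125
R_c = M/A = 1352.8125/141.7500 = 9.5437 mm
θ = 113° = 1.972222 rad
V = θ·R_c·A = 1.972222·9.5437·141.7500 = 2668.047 mm³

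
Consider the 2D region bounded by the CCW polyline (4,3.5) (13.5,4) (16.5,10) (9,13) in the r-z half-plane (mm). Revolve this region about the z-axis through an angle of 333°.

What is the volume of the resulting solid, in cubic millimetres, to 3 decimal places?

Profile (r,z), 4 vertices: (4,3.5) (13.5,4) (16.5,10) (9,13)
edge 0: (4,3.5)→(13.5,4)  cross = 4·4 − 13.5·3.5 = -31.2500; (r_i+r_j)·cross = 17.5·-31.2500 = -546.8750
edge 1: (13.5,4)→(16.5,10)  cross = 13.5·10 − 16.5·4 = 69.0000; (r_i+r_j)·cross = 30·69.0000 = 2070.0000
edge 2: (16.5,10)→(9,13)  cross = 16.5·13 − 9·10 = 124.5000; (r_i+r_j)·cross = 25.5·124.5000 = 3174.7500
edge 3: (9,13)→(4,3.5)  cross = 9·3.5 − 4·13 = -20.5000; (r_i+r_j)·cross = 13·-20.5000 = -266.5000
Σcross = 141.7500 → A = |Σcross|/2 = 70.8750 mm²
Σ(r_i+r_j)·cross = 4431.3750 → first moment M = |Σ|/6 = 738.5625
R_c = M/A = 738.5625/70.8750 = 10.4206 mm
θ = 333° = 5.811946 rad
V = θ·R_c·A = 5.811946·10.4206·70.8750 = 4292.486 mm³

Volume = 4292.486 mm³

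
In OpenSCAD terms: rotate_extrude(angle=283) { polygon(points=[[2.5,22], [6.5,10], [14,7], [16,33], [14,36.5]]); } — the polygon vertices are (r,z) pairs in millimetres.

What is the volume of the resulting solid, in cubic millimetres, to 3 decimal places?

Volume = 12131.802 mm³

Profile (r,z), 5 vertices: (2.5,22) (6.5,10) (14,7) (16,33) (14,36.5)
edge 0: (2.5,22)→(6.5,10)  cross = 2.5·10 − 6.5·22 = -118.0000; (r_i+r_j)·cross = 9·-118.0000 = -1062.0000
edge 1: (6.5,10)→(14,7)  cross = 6.5·7 − 14·10 = -94.5000; (r_i+r_j)·cross = 20.5·-94.5000 = -1937.2500
edge 2: (14,7)→(16,33)  cross = 14·33 − 16·7 = 350.0000; (r_i+r_j)·cross = 30·350.0000 = 10500.0000
edge 3: (16,33)→(14,36.5)  cross = 16·36.5 − 14·33 = 122.0000; (r_i+r_j)·cross = 30·122.0000 = 3660.0000
edge 4: (14,36.5)→(2.5,22)  cross = 14·22 − 2.5·36.5 = 216.7500; (r_i+r_j)·cross = 16.5·216.7500 = 3576.3750
Σcross = 476.2500 → A = |Σcross|/2 = 238.1250 mm²
Σ(r_i+r_j)·cross = 14737.1250 → first moment M = |Σ|/6 = 2456.1875
R_c = M/A = 2456.1875/238.1250 = 10.3147 mm
θ = 283° = 4.939282 rad
V = θ·R_c·A = 4.939282·10.3147·238.1250 = 12131.802 mm³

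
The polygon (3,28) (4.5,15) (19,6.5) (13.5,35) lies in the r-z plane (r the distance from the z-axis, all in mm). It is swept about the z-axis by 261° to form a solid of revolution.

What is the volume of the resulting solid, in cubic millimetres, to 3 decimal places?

Profile (r,z), 4 vertices: (3,28) (4.5,15) (19,6.5) (13.5,35)
edge 0: (3,28)→(4.5,15)  cross = 3·15 − 4.5·28 = -81.0000; (r_i+r_j)·cross = 7.5·-81.0000 = -607.5000
edge 1: (4.5,15)→(19,6.5)  cross = 4.5·6.5 − 19·15 = -255.7500; (r_i+r_j)·cross = 23.5·-255.7500 = -6010.1250
edge 2: (19,6.5)→(13.5,35)  cross = 19·35 − 13.5·6.5 = 577.2500; (r_i+r_j)·cross = 32.5·577.2500 = 18760.6250
edge 3: (13.5,35)→(3,28)  cross = 13.5·28 − 3·35 = 273.0000; (r_i+r_j)·cross = 16.5·273.0000 = 4504.5000
Σcross = 513.5000 → A = |Σcross|/2 = 256.7500 mm²
Σ(r_i+r_j)·cross = 16647.5000 → first moment M = |Σ|/6 = 2774.5833
R_c = M/A = 2774.5833/256.7500 = 10.8066 mm
θ = 261° = 4.555309 rad
V = θ·R_c·A = 4.555309·10.8066·256.7500 = 12639.085 mm³

Volume = 12639.085 mm³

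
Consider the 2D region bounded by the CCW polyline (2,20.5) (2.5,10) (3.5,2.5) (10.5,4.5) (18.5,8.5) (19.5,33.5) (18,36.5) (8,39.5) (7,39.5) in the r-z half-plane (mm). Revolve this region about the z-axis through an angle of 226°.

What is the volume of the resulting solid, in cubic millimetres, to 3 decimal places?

Volume = 21767.415 mm³

Profile (r,z), 9 vertices: (2,20.5) (2.5,10) (3.5,2.5) (10.5,4.5) (18.5,8.5) (19.5,33.5) (18,36.5) (8,39.5) (7,39.5)
edge 0: (2,20.5)→(2.5,10)  cross = 2·10 − 2.5·20.5 = -31.2500; (r_i+r_j)·cross = 4.5·-31.2500 = -140.6250
edge 1: (2.5,10)→(3.5,2.5)  cross = 2.5·2.5 − 3.5·10 = -28.7500; (r_i+r_j)·cross = 6·-28.7500 = -172.5000
edge 2: (3.5,2.5)→(10.5,4.5)  cross = 3.5·4.5 − 10.5·2.5 = -10.5000; (r_i+r_j)·cross = 14·-10.5000 = -147.0000
edge 3: (10.5,4.5)→(18.5,8.5)  cross = 10.5·8.5 − 18.5·4.5 = 6.0000; (r_i+r_j)·cross = 29·6.0000 = 174.0000
edge 4: (18.5,8.5)→(19.5,33.5)  cross = 18.5·33.5 − 19.5·8.5 = 454.0000; (r_i+r_j)·cross = 38·454.0000 = 17252.0000
edge 5: (19.5,33.5)→(18,36.5)  cross = 19.5·36.5 − 18·33.5 = 108.7500; (r_i+r_j)·cross = 37.5·108.7500 = 4078.1250
edge 6: (18,36.5)→(8,39.5)  cross = 18·39.5 − 8·36.5 = 419.0000; (r_i+r_j)·cross = 26·419.0000 = 10894.0000
edge 7: (8,39.5)→(7,39.5)  cross = 8·39.5 − 7·39.5 = 39.5000; (r_i+r_j)·cross = 15·39.5000 = 592.5000
edge 8: (7,39.5)→(2,20.5)  cross = 7·20.5 − 2·39.5 = 64.5000; (r_i+r_j)·cross = 9·64.5000 = 580.5000
Σcross = 1021.2500 → A = |Σcross|/2 = 510.6250 mm²
Σ(r_i+r_j)·cross = 33111.0000 → first moment M = |Σ|/6 = 5518.5000
R_c = M/A = 5518.5000/510.6250 = 10.8073 mm
θ = 226° = 3.944444 rad
V = θ·R_c·A = 3.944444·10.8073·510.6250 = 21767.415 mm³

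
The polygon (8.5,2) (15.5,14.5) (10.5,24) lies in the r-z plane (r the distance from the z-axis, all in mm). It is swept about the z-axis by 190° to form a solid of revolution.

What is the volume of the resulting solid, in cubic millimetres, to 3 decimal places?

Profile (r,z), 3 vertices: (8.5,2) (15.5,14.5) (10.5,24)
edge 0: (8.5,2)→(15.5,14.5)  cross = 8.5·14.5 − 15.5·2 = 92.2500; (r_i+r_j)·cross = 24·92.2500 = 2214.0000
edge 1: (15.5,14.5)→(10.5,24)  cross = 15.5·24 − 10.5·14.5 = 219.7500; (r_i+r_j)·cross = 26·219.7500 = 5713.5000
edge 2: (10.5,24)→(8.5,2)  cross = 10.5·2 − 8.5·24 = -183.0000; (r_i+r_j)·cross = 19·-183.0000 = -3477.0000
Σcross = 129.0000 → A = |Σcross|/2 = 64.5000 mm²
Σ(r_i+r_j)·cross = 4450.5000 → first moment M = |Σ|/6 = 741.7500
R_c = M/A = 741.7500/64.5000 = 11.5000 mm
θ = 190° = 3.316126 rad
V = θ·R_c·A = 3.316126·11.5000·64.5000 = 2459.736 mm³

Volume = 2459.736 mm³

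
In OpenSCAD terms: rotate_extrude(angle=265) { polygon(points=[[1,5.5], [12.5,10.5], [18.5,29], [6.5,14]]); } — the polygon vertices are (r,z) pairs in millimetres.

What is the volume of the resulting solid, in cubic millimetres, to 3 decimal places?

Volume = 4898.776 mm³

Profile (r,z), 4 vertices: (1,5.5) (12.5,10.5) (18.5,29) (6.5,14)
edge 0: (1,5.5)→(12.5,10.5)  cross = 1·10.5 − 12.5·5.5 = -58.2500; (r_i+r_j)·cross = 13.5·-58.2500 = -786.3750
edge 1: (12.5,10.5)→(18.5,29)  cross = 12.5·29 − 18.5·10.5 = 168.2500; (r_i+r_j)·cross = 31·168.2500 = 5215.7500
edge 2: (18.5,29)→(6.5,14)  cross = 18.5·14 − 6.5·29 = 70.5000; (r_i+r_j)·cross = 25·70.5000 = 1762.5000
edge 3: (6.5,14)→(1,5.5)  cross = 6.5·5.5 − 1·14 = 21.7500; (r_i+r_j)·cross = 7.5·21.7500 = 163.1250
Σcross = 202.2500 → A = |Σcross|/2 = 101.1250 mm²
Σ(r_i+r_j)·cross = 6355.0000 → first moment M = |Σ|/6 = 1059.1667
R_c = M/A = 1059.1667/101.1250 = 10.4738 mm
θ = 265° = 4.625123 rad
V = θ·R_c·A = 4.625123·10.4738·101.1250 = 4898.776 mm³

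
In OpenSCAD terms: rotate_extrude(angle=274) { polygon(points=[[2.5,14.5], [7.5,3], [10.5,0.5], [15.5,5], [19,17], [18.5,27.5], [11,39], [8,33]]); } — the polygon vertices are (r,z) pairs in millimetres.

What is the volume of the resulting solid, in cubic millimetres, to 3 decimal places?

Profile (r,z), 8 vertices: (2.5,14.5) (7.5,3) (10.5,0.5) (15.5,5) (19,17) (18.5,27.5) (11,39) (8,33)
edge 0: (2.5,14.5)→(7.5,3)  cross = 2.5·3 − 7.5·14.5 = -101.2500; (r_i+r_j)·cross = 10·-101.2500 = -1012.5000
edge 1: (7.5,3)→(10.5,0.5)  cross = 7.5·0.5 − 10.5·3 = -27.7500; (r_i+r_j)·cross = 18·-27.7500 = -499.5000
edge 2: (10.5,0.5)→(15.5,5)  cross = 10.5·5 − 15.5·0.5 = 44.7500; (r_i+r_j)·cross = 26·44.7500 = 1163.5000
edge 3: (15.5,5)→(19,17)  cross = 15.5·17 − 19·5 = 168.5000; (r_i+r_j)·cross = 34.5·168.5000 = 5813.2500
edge 4: (19,17)→(18.5,27.5)  cross = 19·27.5 − 18.5·17 = 208.0000; (r_i+r_j)·cross = 37.5·208.0000 = 7800.0000
edge 5: (18.5,27.5)→(11,39)  cross = 18.5·39 − 11·27.5 = 419.0000; (r_i+r_j)·cross = 29.5·419.0000 = 12360.5000
edge 6: (11,39)→(8,33)  cross = 11·33 − 8·39 = 51.0000; (r_i+r_j)·cross = 19·51.0000 = 969.0000
edge 7: (8,33)→(2.5,14.5)  cross = 8·14.5 − 2.5·33 = 33.5000; (r_i+r_j)·cross = 10.5·33.5000 = 351.7500
Σcross = 795.7500 → A = |Σcross|/2 = 397.8750 mm²
Σ(r_i+r_j)·cross = 26946.0000 → first moment M = |Σ|/6 = 4491.0000
R_c = M/A = 4491.0000/397.8750 = 11.2875 mm
θ = 274° = 4.782202 rad
V = θ·R_c·A = 4.782202·11.2875·397.8750 = 21476.870 mm³

Volume = 21476.870 mm³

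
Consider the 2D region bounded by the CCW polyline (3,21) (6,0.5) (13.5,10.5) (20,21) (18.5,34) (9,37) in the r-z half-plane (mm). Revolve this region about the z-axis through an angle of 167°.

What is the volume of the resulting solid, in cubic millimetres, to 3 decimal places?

Profile (r,z), 6 vertices: (3,21) (6,0.5) (13.5,10.5) (20,21) (18.5,34) (9,37)
edge 0: (3,21)→(6,0.5)  cross = 3·0.5 − 6·21 = -124.5000; (r_i+r_j)·cross = 9·-124.5000 = -1120.5000
edge 1: (6,0.5)→(13.5,10.5)  cross = 6·10.5 − 13.5·0.5 = 56.2500; (r_i+r_j)·cross = 19.5·56.2500 = 1096.8750
edge 2: (13.5,10.5)→(20,21)  cross = 13.5·21 − 20·10.5 = 73.5000; (r_i+r_j)·cross = 33.5·73.5000 = 2462.2500
edge 3: (20,21)→(18.5,34)  cross = 20·34 − 18.5·21 = 291.5000; (r_i+r_j)·cross = 38.5·291.5000 = 11222.7500
edge 4: (18.5,34)→(9,37)  cross = 18.5·37 − 9·34 = 378.5000; (r_i+r_j)·cross = 27.5·378.5000 = 10408.7500
edge 5: (9,37)→(3,21)  cross = 9·21 − 3·37 = 78.0000; (r_i+r_j)·cross = 12·78.0000 = 936.0000
Σcross = 753.2500 → A = |Σcross|/2 = 376.6250 mm²
Σ(r_i+r_j)·cross = 25006.1250 → first moment M = |Σ|/6 = 4167.6875
R_c = M/A = 4167.6875/376.6250 = 11.0659 mm
θ = 167° = 2.914700 rad
V = θ·R_c·A = 2.914700·11.0659·376.6250 = 12147.558 mm³

Volume = 12147.558 mm³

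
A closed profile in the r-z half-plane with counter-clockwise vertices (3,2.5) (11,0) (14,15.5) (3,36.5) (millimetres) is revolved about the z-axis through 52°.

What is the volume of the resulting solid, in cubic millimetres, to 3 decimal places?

Profile (r,z), 4 vertices: (3,2.5) (11,0) (14,15.5) (3,36.5)
edge 0: (3,2.5)→(11,0)  cross = 3·0 − 11·2.5 = -27.5000; (r_i+r_j)·cross = 14·-27.5000 = -385.0000
edge 1: (11,0)→(14,15.5)  cross = 11·15.5 − 14·0 = 170.5000; (r_i+r_j)·cross = 25·170.5000 = 4262.5000
edge 2: (14,15.5)→(3,36.5)  cross = 14·36.5 − 3·15.5 = 464.5000; (r_i+r_j)·cross = 17·464.5000 = 7896.5000
edge 3: (3,36.5)→(3,2.5)  cross = 3·2.5 − 3·36.5 = -102.0000; (r_i+r_j)·cross = 6·-102.0000 = -612.0000
Σcross = 505.5000 → A = |Σcross|/2 = 252.7500 mm²
Σ(r_i+r_j)·cross = 11162.0000 → first moment M = |Σ|/6 = 1860.3333
R_c = M/A = 1860.3333/252.7500 = 7.3604 mm
θ = 52° = 0.907571 rad
V = θ·R_c·A = 0.907571·7.3604·252.7500 = 1688.385 mm³

Volume = 1688.385 mm³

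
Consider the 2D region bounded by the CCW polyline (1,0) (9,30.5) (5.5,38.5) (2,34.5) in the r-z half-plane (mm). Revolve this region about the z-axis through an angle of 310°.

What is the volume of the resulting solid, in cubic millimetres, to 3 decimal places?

Volume = 3281.481 mm³

Profile (r,z), 4 vertices: (1,0) (9,30.5) (5.5,38.5) (2,34.5)
edge 0: (1,0)→(9,30.5)  cross = 1·30.5 − 9·0 = 30.5000; (r_i+r_j)·cross = 10·30.5000 = 305.0000
edge 1: (9,30.5)→(5.5,38.5)  cross = 9·38.5 − 5.5·30.5 = 178.7500; (r_i+r_j)·cross = 14.5·178.7500 = 2591.8750
edge 2: (5.5,38.5)→(2,34.5)  cross = 5.5·34.5 − 2·38.5 = 112.7500; (r_i+r_j)·cross = 7.5·112.7500 = 845.6250
edge 3: (2,34.5)→(1,0)  cross = 2·0 − 1·34.5 = -34.5000; (r_i+r_j)·cross = 3·-34.5000 = -103.5000
Σcross = 287.5000 → A = |Σcross|/2 = 143.7500 mm²
Σ(r_i+r_j)·cross = 3639.0000 → first moment M = |Σ|/6 = 606.5000
R_c = M/A = 606.5000/143.7500 = 4.2191 mm
θ = 310° = 5.410521 rad
V = θ·R_c·A = 5.410521·4.2191·143.7500 = 3281.481 mm³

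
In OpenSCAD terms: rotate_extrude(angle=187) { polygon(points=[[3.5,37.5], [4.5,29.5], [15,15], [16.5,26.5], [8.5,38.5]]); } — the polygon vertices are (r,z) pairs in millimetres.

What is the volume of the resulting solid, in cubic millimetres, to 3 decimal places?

Volume = 5084.131 mm³

Profile (r,z), 5 vertices: (3.5,37.5) (4.5,29.5) (15,15) (16.5,26.5) (8.5,38.5)
edge 0: (3.5,37.5)→(4.5,29.5)  cross = 3.5·29.5 − 4.5·37.5 = -65.5000; (r_i+r_j)·cross = 8·-65.5000 = -524.0000
edge 1: (4.5,29.5)→(15,15)  cross = 4.5·15 − 15·29.5 = -375.0000; (r_i+r_j)·cross = 19.5·-375.0000 = -7312.5000
edge 2: (15,15)→(16.5,26.5)  cross = 15·26.5 − 16.5·15 = 150.0000; (r_i+r_j)·cross = 31.5·150.0000 = 4725.0000
edge 3: (16.5,26.5)→(8.5,38.5)  cross = 16.5·38.5 − 8.5·26.5 = 410.0000; (r_i+r_j)·cross = 25·410.0000 = 10250.0000
edge 4: (8.5,38.5)→(3.5,37.5)  cross = 8.5·37.5 − 3.5·38.5 = 184.0000; (r_i+r_j)·cross = 12·184.0000 = 2208.0000
Σcross = 303.5000 → A = |Σcross|/2 = 151.7500 mm²
Σ(r_i+r_j)·cross = 9346.5000 → first moment M = |Σ|/6 = 1557.7500
R_c = M/A = 1557.7500/151.7500 = 10.2652 mm
θ = 187° = 3.263766 rad
V = θ·R_c·A = 3.263766·10.2652·151.7500 = 5084.131 mm³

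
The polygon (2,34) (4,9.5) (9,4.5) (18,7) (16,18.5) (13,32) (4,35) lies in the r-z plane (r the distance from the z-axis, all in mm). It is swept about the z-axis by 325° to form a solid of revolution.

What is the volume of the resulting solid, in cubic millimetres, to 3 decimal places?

Volume = 18224.219 mm³

Profile (r,z), 7 vertices: (2,34) (4,9.5) (9,4.5) (18,7) (16,18.5) (13,32) (4,35)
edge 0: (2,34)→(4,9.5)  cross = 2·9.5 − 4·34 = -117.0000; (r_i+r_j)·cross = 6·-117.0000 = -702.0000
edge 1: (4,9.5)→(9,4.5)  cross = 4·4.5 − 9·9.5 = -67.5000; (r_i+r_j)·cross = 13·-67.5000 = -877.5000
edge 2: (9,4.5)→(18,7)  cross = 9·7 − 18·4.5 = -18.0000; (r_i+r_j)·cross = 27·-18.0000 = -486.0000
edge 3: (18,7)→(16,18.5)  cross = 18·18.5 − 16·7 = 221.0000; (r_i+r_j)·cross = 34·221.0000 = 7514.0000
edge 4: (16,18.5)→(13,32)  cross = 16·32 − 13·18.5 = 271.5000; (r_i+r_j)·cross = 29·271.5000 = 7873.5000
edge 5: (13,32)→(4,35)  cross = 13·35 − 4·32 = 327.0000; (r_i+r_j)·cross = 17·327.0000 = 5559.0000
edge 6: (4,35)→(2,34)  cross = 4·34 − 2·35 = 66.0000; (r_i+r_j)·cross = 6·66.0000 = 396.0000
Σcross = 683.0000 → A = |Σcross|/2 = 341.5000 mm²
Σ(r_i+r_j)·cross = 19277.0000 → first moment M = |Σ|/6 = 3212.8333
R_c = M/A = 3212.8333/341.5000 = 9.4080 mm
θ = 325° = 5.672320 rad
V = θ·R_c·A = 5.672320·9.4080·341.5000 = 18224.219 mm³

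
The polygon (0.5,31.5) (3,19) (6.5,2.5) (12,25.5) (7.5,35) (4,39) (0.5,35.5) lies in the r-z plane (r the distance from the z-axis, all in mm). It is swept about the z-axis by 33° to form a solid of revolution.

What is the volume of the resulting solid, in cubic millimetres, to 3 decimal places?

Volume = 755.994 mm³

Profile (r,z), 7 vertices: (0.5,31.5) (3,19) (6.5,2.5) (12,25.5) (7.5,35) (4,39) (0.5,35.5)
edge 0: (0.5,31.5)→(3,19)  cross = 0.5·19 − 3·31.5 = -85.0000; (r_i+r_j)·cross = 3.5·-85.0000 = -297.5000
edge 1: (3,19)→(6.5,2.5)  cross = 3·2.5 − 6.5·19 = -116.0000; (r_i+r_j)·cross = 9.5·-116.0000 = -1102.0000
edge 2: (6.5,2.5)→(12,25.5)  cross = 6.5·25.5 − 12·2.5 = 135.7500; (r_i+r_j)·cross = 18.5·135.7500 = 2511.3750
edge 3: (12,25.5)→(7.5,35)  cross = 12·35 − 7.5·25.5 = 228.7500; (r_i+r_j)·cross = 19.5·228.7500 = 4460.6250
edge 4: (7.5,35)→(4,39)  cross = 7.5·39 − 4·35 = 152.5000; (r_i+r_j)·cross = 11.5·152.5000 = 1753.7500
edge 5: (4,39)→(0.5,35.5)  cross = 4·35.5 − 0.5·39 = 122.5000; (r_i+r_j)·cross = 4.5·122.5000 = 551.2500
edge 6: (0.5,35.5)→(0.5,31.5)  cross = 0.5·31.5 − 0.5·35.5 = -2.0000; (r_i+r_j)·cross = 1·-2.0000 = -2.0000
Σcross = 436.5000 → A = |Σcross|/2 = 218.2500 mm²
Σ(r_i+r_j)·cross = 7875.5000 → first moment M = |Σ|/6 = 1312.5833
R_c = M/A = 1312.5833/218.2500 = 6.0141 mm
θ = 33° = 0.575959 rad
V = θ·R_c·A = 0.575959·6.0141·218.2500 = 755.994 mm³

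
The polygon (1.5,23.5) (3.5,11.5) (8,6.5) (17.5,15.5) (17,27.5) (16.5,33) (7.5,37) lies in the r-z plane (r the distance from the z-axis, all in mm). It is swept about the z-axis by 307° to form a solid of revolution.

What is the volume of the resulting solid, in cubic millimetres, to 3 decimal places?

Volume = 17899.829 mm³

Profile (r,z), 7 vertices: (1.5,23.5) (3.5,11.5) (8,6.5) (17.5,15.5) (17,27.5) (16.5,33) (7.5,37)
edge 0: (1.5,23.5)→(3.5,11.5)  cross = 1.5·11.5 − 3.5·23.5 = -65.0000; (r_i+r_j)·cross = 5·-65.0000 = -325.0000
edge 1: (3.5,11.5)→(8,6.5)  cross = 3.5·6.5 − 8·11.5 = -69.2500; (r_i+r_j)·cross = 11.5·-69.2500 = -796.3750
edge 2: (8,6.5)→(17.5,15.5)  cross = 8·15.5 − 17.5·6.5 = 10.2500; (r_i+r_j)·cross = 25.5·10.2500 = 261.3750
edge 3: (17.5,15.5)→(17,27.5)  cross = 17.5·27.5 − 17·15.5 = 217.7500; (r_i+r_j)·cross = 34.5·217.7500 = 7512.3750
edge 4: (17,27.5)→(16.5,33)  cross = 17·33 − 16.5·27.5 = 107.2500; (r_i+r_j)·cross = 33.5·107.2500 = 3592.8750
edge 5: (16.5,33)→(7.5,37)  cross = 16.5·37 − 7.5·33 = 363.0000; (r_i+r_j)·cross = 24·363.0000 = 8712.0000
edge 6: (7.5,37)→(1.5,23.5)  cross = 7.5·23.5 − 1.5·37 = 120.7500; (r_i+r_j)·cross = 9·120.7500 = 1086.7500
Σcross = 684.7500 → A = |Σcross|/2 = 342.3750 mm²
Σ(r_i+r_j)·cross = 20044.0000 → first moment M = |Σ|/6 = 3340.6667
R_c = M/A = 3340.6667/342.3750 = 9.7573 mm
θ = 307° = 5.358161 rad
V = θ·R_c·A = 5.358161·9.7573·342.3750 = 17899.829 mm³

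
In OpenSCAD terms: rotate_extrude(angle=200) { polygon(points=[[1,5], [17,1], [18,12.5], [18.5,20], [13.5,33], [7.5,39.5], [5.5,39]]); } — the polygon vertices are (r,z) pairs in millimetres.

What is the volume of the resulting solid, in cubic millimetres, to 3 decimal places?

Volume = 16170.548 mm³

Profile (r,z), 7 vertices: (1,5) (17,1) (18,12.5) (18.5,20) (13.5,33) (7.5,39.5) (5.5,39)
edge 0: (1,5)→(17,1)  cross = 1·1 − 17·5 = -84.0000; (r_i+r_j)·cross = 18·-84.0000 = -1512.0000
edge 1: (17,1)→(18,12.5)  cross = 17·12.5 − 18·1 = 194.5000; (r_i+r_j)·cross = 35·194.5000 = 6807.5000
edge 2: (18,12.5)→(18.5,20)  cross = 18·20 − 18.5·12.5 = 128.7500; (r_i+r_j)·cross = 36.5·128.7500 = 4699.3750
edge 3: (18.5,20)→(13.5,33)  cross = 18.5·33 − 13.5·20 = 340.5000; (r_i+r_j)·cross = 32·340.5000 = 10896.0000
edge 4: (13.5,33)→(7.5,39.5)  cross = 13.5·39.5 − 7.5·33 = 285.7500; (r_i+r_j)·cross = 21·285.7500 = 6000.7500
edge 5: (7.5,39.5)→(5.5,39)  cross = 7.5·39 − 5.5·39.5 = 75.2500; (r_i+r_j)·cross = 13·75.2500 = 978.2500
edge 6: (5.5,39)→(1,5)  cross = 5.5·5 − 1·39 = -11.5000; (r_i+r_j)·cross = 6.5·-11.5000 = -74.7500
Σcross = 929.2500 → A = |Σcross|/2 = 464.6250 mm²
Σ(r_i+r_j)·cross = 27795.1250 → first moment M = |Σ|/6 = 4632.5208
R_c = M/A = 4632.5208/464.6250 = 9.9705 mm
θ = 200° = 3.490659 rad
V = θ·R_c·A = 3.490659·9.9705·464.6250 = 16170.548 mm³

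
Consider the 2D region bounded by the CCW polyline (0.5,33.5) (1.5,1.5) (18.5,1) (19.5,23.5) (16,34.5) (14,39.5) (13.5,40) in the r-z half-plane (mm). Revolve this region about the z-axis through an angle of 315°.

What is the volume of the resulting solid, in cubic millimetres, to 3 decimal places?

Profile (r,z), 7 vertices: (0.5,33.5) (1.5,1.5) (18.5,1) (19.5,23.5) (16,34.5) (14,39.5) (13.5,40)
edge 0: (0.5,33.5)→(1.5,1.5)  cross = 0.5·1.5 − 1.5·33.5 = -49.5000; (r_i+r_j)·cross = 2·-49.5000 = -99.0000
edge 1: (1.5,1.5)→(18.5,1)  cross = 1.5·1 − 18.5·1.5 = -26.2500; (r_i+r_j)·cross = 20·-26.2500 = -525.0000
edge 2: (18.5,1)→(19.5,23.5)  cross = 18.5·23.5 − 19.5·1 = 415.2500; (r_i+r_j)·cross = 38·415.2500 = 15779.5000
edge 3: (19.5,23.5)→(16,34.5)  cross = 19.5·34.5 − 16·23.5 = 296.7500; (r_i+r_j)·cross = 35.5·296.7500 = 10534.6250
edge 4: (16,34.5)→(14,39.5)  cross = 16·39.5 − 14·34.5 = 149.0000; (r_i+r_j)·cross = 30·149.0000 = 4470.0000
edge 5: (14,39.5)→(13.5,40)  cross = 14·40 − 13.5·39.5 = 26.7500; (r_i+r_j)·cross = 27.5·26.7500 = 735.6250
edge 6: (13.5,40)→(0.5,33.5)  cross = 13.5·33.5 − 0.5·40 = 432.2500; (r_i+r_j)·cross = 14·432.2500 = 6051.5000
Σcross = 1244.2500 → A = |Σcross|/2 = 622.1250 mm²
Σ(r_i+r_j)·cross = 36947.2500 → first moment M = |Σ|/6 = 6157.8750
R_c = M/A = 6157.8750/622.1250 = 9.8981 mm
θ = 315° = 5.497787 rad
V = θ·R_c·A = 5.497787·9.8981·622.1250 = 33854.686 mm³

Volume = 33854.686 mm³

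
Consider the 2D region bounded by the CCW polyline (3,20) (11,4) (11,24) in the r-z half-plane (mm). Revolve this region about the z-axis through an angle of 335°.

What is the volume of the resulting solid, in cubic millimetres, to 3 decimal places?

Volume = 3897.902 mm³

Profile (r,z), 3 vertices: (3,20) (11,4) (11,24)
edge 0: (3,20)→(11,4)  cross = 3·4 − 11·20 = -208.0000; (r_i+r_j)·cross = 14·-208.0000 = -2912.0000
edge 1: (11,4)→(11,24)  cross = 11·24 − 11·4 = 220.0000; (r_i+r_j)·cross = 22·220.0000 = 4840.0000
edge 2: (11,24)→(3,20)  cross = 11·20 − 3·24 = 148.0000; (r_i+r_j)·cross = 14·148.0000 = 2072.0000
Σcross = 160.0000 → A = |Σcross|/2 = 80.0000 mm²
Σ(r_i+r_j)·cross = 4000.0000 → first moment M = |Σ|/6 = 666.6667
R_c = M/A = 666.6667/80.0000 = 8.3333 mm
θ = 335° = 5.846853 rad
V = θ·R_c·A = 5.846853·8.3333·80.0000 = 3897.902 mm³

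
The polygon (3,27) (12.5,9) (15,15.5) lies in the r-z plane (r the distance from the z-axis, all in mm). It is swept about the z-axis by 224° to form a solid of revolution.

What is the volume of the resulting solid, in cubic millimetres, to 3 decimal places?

Profile (r,z), 3 vertices: (3,27) (12.5,9) (15,15.5)
edge 0: (3,27)→(12.5,9)  cross = 3·9 − 12.5·27 = -310.5000; (r_i+r_j)·cross = 15.5·-310.5000 = -4812.7500
edge 1: (12.5,9)→(15,15.5)  cross = 12.5·15.5 − 15·9 = 58.7500; (r_i+r_j)·cross = 27.5·58.7500 = 1615.6250
edge 2: (15,15.5)→(3,27)  cross = 15·27 − 3·15.5 = 358.5000; (r_i+r_j)·cross = 18·358.5000 = 6453.0000
Σcross = 106.7500 → A = |Σcross|/2 = 53.3750 mm²
Σ(r_i+r_j)·cross = 3255.8750 → first moment M = |Σ|/6 = 542.6458
R_c = M/A = 542.6458/53.3750 = 10.1667 mm
θ = 224° = 3.909538 rad
V = θ·R_c·A = 3.909538·10.1667·53.3750 = 2121.494 mm³

Volume = 2121.494 mm³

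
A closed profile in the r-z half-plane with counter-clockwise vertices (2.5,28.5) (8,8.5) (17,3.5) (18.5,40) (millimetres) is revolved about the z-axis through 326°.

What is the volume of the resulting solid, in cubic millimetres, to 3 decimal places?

Profile (r,z), 4 vertices: (2.5,28.5) (8,8.5) (17,3.5) (18.5,40)
edge 0: (2.5,28.5)→(8,8.5)  cross = 2.5·8.5 − 8·28.5 = -206.7500; (r_i+r_j)·cross = 10.5·-206.7500 = -2170.8750
edge 1: (8,8.5)→(17,3.5)  cross = 8·3.5 − 17·8.5 = -116.5000; (r_i+r_j)·cross = 25·-116.5000 = -2912.5000
edge 2: (17,3.5)→(18.5,40)  cross = 17·40 − 18.5·3.5 = 615.2500; (r_i+r_j)·cross = 35.5·615.2500 = 21841.3750
edge 3: (18.5,40)→(2.5,28.5)  cross = 18.5·28.5 − 2.5·40 = 427.2500; (r_i+r_j)·cross = 21·427.2500 = 8972.2500
Σcross = 719.2500 → A = |Σcross|/2 = 359.6250 mm²
Σ(r_i+r_j)·cross = 25730.2500 → first moment M = |Σ|/6 = 4288.3750
R_c = M/A = 4288.3750/359.6250 = 11.9246 mm
θ = 326° = 5.689773 rad
V = θ·R_c·A = 5.689773·11.9246·359.6250 = 24399.882 mm³

Volume = 24399.882 mm³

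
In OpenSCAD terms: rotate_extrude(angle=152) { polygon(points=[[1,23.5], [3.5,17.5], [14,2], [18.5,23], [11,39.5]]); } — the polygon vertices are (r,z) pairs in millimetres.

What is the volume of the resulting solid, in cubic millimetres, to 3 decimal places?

Volume = 9518.496 mm³

Profile (r,z), 5 vertices: (1,23.5) (3.5,17.5) (14,2) (18.5,23) (11,39.5)
edge 0: (1,23.5)→(3.5,17.5)  cross = 1·17.5 − 3.5·23.5 = -64.7500; (r_i+r_j)·cross = 4.5·-64.7500 = -291.3750
edge 1: (3.5,17.5)→(14,2)  cross = 3.5·2 − 14·17.5 = -238.0000; (r_i+r_j)·cross = 17.5·-238.0000 = -4165.0000
edge 2: (14,2)→(18.5,23)  cross = 14·23 − 18.5·2 = 285.0000; (r_i+r_j)·cross = 32.5·285.0000 = 9262.5000
edge 3: (18.5,23)→(11,39.5)  cross = 18.5·39.5 − 11·23 = 477.7500; (r_i+r_j)·cross = 29.5·477.7500 = 14093.6250
edge 4: (11,39.5)→(1,23.5)  cross = 11·23.5 − 1·39.5 = 219.0000; (r_i+r_j)·cross = 12·219.0000 = 2628.0000
Σcross = 679.0000 → A = |Σcross|/2 = 339.5000 mm²
Σ(r_i+r_j)·cross = 21527.7500 → first moment M = |Σ|/6 = 3587.9583
R_c = M/A = 3587.9583/339.5000 = 10.5684 mm
θ = 152° = 2.652900 rad
V = θ·R_c·A = 2.652900·10.5684·339.5000 = 9518.496 mm³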